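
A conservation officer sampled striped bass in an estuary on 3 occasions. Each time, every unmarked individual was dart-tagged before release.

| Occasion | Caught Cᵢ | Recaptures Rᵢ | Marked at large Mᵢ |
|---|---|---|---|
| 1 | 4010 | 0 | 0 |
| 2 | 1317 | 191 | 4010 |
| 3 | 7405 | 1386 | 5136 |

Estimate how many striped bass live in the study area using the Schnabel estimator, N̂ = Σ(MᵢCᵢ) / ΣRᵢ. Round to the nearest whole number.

Σ MᵢCᵢ = 0·4010 + 4010·1317 + 5136·7405 = 0 + 5281170 + 38032080 = 43313250
Σ Rᵢ = 0 + 191 + 1386 = 1577
N̂ = 43313250 / 1577 ≈ 27465.6 → 27466

N ≈ 27,466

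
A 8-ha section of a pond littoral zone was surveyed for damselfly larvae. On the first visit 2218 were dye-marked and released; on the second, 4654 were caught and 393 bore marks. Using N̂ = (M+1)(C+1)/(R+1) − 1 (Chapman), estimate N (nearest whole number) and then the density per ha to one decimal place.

N̂ = 2219·4655/394 − 1 = 10329445/394 − 1 ≈ 26215.9 → 26216
Density = N̂ / area = 26216 / 8 = 3277.0 per ha

density ≈ 3277.0 damselfly larvae per ha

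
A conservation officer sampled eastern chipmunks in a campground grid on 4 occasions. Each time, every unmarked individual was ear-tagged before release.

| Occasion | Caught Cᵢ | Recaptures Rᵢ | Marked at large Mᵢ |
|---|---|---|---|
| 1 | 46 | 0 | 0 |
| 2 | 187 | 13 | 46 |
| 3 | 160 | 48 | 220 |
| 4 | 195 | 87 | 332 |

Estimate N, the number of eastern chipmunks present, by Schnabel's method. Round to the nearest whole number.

Σ MᵢCᵢ = 0·46 + 46·187 + 220·160 + 332·195 = 0 + 8602 + 35200 + 64740 = 108542
Σ Rᵢ = 0 + 13 + 48 + 87 = 148
N̂ = 108542 / 148 ≈ 733.4 → 733

N ≈ 733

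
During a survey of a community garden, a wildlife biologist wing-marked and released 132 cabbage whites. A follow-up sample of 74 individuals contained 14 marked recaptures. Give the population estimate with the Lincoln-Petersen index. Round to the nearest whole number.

N ≈ 698

The marked fraction in the recapture sample should equal the marked fraction in the population: 14/74 = 132/N.
N = (132 × 74) / 14 = 9768 / 14 ≈ 697.7 → 698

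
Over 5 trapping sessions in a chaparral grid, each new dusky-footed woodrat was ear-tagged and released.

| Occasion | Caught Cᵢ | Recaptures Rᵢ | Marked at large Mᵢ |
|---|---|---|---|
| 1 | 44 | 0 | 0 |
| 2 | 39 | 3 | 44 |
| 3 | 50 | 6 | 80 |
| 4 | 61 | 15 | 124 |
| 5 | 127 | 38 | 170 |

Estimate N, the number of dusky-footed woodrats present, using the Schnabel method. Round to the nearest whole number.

Σ MᵢCᵢ = 0·44 + 44·39 + 80·50 + 124·61 + 170·127 = 0 + 1716 + 4000 + 7564 + 21590 = 34870
Σ Rᵢ = 0 + 3 + 6 + 15 + 38 = 62
N̂ = 34870 / 62 ≈ 562.4 → 562

N ≈ 562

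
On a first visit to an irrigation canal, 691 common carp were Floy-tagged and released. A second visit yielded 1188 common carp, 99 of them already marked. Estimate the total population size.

N = 8292

N = (691 × 1188) / 99 = 820908 / 99 = 8292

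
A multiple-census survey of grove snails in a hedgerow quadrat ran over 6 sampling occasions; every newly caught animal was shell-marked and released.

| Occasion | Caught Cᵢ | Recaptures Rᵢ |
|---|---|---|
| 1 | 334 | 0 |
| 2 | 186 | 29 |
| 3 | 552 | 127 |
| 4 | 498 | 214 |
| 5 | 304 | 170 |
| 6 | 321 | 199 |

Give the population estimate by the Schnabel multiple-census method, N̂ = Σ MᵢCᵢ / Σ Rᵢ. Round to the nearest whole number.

Marked at large before each occasion: Mᵢ = Σⱼ<ᵢ (Cⱼ − Rⱼ) → M1=0, M2=334, M3=491, M4=916, M5=1200, M6=1334
Σ MᵢCᵢ = 0·334 + 334·186 + 491·552 + 916·498 + 1200·304 + 1334·321 = 0 + 62124 + 271032 + 456168 + 364800 + 428214 = 1582338
Σ Rᵢ = 0 + 29 + 127 + 214 + 170 + 199 = 739
N̂ = 1582338 / 739 ≈ 2141.2 → 2141

N ≈ 2141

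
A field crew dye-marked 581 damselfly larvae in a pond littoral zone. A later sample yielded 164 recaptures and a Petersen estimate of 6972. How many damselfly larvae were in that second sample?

C = 1968

From N = M·C/R: C = N·R / M = 6972·164 / 581 = 1143408 / 581 = 1968.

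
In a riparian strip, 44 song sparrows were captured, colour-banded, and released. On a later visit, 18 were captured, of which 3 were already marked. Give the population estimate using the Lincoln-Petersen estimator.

Lincoln-Petersen assumes M/N = R/C, so N = M·C / R.
N = (44 × 18) / 3 = 792 / 3 = 264

N = 264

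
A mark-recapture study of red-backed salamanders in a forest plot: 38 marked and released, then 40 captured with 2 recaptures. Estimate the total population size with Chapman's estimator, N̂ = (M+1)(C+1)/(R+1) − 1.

N̂ = (38+1)(40+1)/(2+1) − 1 = 39·41/3 − 1
= 1599/3 − 1 = 533 − 1 = 532

N = 532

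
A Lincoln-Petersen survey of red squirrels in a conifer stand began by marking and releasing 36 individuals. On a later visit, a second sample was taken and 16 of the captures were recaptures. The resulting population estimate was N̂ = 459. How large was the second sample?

From N = M·C/R: C = N·R / M = 459·16 / 36 = 7344 / 36 = 204.

C = 204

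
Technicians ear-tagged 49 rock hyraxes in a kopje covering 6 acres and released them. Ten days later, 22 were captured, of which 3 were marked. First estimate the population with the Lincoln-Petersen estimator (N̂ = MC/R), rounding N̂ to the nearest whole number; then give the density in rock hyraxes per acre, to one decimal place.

density ≈ 59.8 rock hyraxes per acre

N̂ = 49·22/3 = 1078/3 ≈ 359.3 → 359
Density = N̂ / area = 359 / 6 ≈ 59.83 → 59.8 per acre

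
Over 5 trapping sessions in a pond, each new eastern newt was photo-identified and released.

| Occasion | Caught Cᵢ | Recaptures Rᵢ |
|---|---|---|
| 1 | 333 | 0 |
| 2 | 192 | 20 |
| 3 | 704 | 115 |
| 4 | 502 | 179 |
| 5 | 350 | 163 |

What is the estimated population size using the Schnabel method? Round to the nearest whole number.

N ≈ 3070

Marked at large before each occasion: Mᵢ = Σⱼ<ᵢ (Cⱼ − Rⱼ) → M1=0, M2=333, M3=505, M4=1094, M5=1417
Σ MᵢCᵢ = 0·333 + 333·192 + 505·704 + 1094·502 + 1417·350 = 0 + 63936 + 355520 + 549188 + 495950 = 1464594
Σ Rᵢ = 0 + 20 + 115 + 179 + 163 = 477
N̂ = 1464594 / 477 ≈ 3070.4 → 3070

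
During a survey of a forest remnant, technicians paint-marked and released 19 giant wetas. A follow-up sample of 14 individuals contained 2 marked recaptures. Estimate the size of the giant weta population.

If marked individuals mix randomly, R/C ≈ M/N, giving N ≈ M·C/R.
N = (19 × 14) / 2 = 266 / 2 = 133

N = 133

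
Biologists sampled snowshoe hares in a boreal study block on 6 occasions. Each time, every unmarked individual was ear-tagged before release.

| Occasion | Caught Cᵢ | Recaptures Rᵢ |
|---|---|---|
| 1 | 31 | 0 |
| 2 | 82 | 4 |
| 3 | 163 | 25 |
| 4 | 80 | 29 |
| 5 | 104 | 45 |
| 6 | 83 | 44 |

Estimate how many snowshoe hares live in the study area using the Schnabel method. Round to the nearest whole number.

N ≈ 685

Marked at large before each occasion: Mᵢ = Σⱼ<ᵢ (Cⱼ − Rⱼ) → M1=0, M2=31, M3=109, M4=247, M5=298, M6=357
Σ MᵢCᵢ = 0·31 + 31·82 + 109·163 + 247·80 + 298·104 + 357·83 = 0 + 2542 + 17767 + 19760 + 30992 + 29631 = 100692
Σ Rᵢ = 0 + 4 + 25 + 29 + 45 + 44 = 147
N̂ = 100692 / 147 ≈ 685.0 → 685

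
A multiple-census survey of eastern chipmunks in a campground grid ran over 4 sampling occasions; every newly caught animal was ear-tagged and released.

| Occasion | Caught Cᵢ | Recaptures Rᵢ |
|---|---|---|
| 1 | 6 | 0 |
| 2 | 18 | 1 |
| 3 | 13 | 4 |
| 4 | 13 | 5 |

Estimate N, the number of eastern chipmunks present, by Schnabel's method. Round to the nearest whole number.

Marked at large before each occasion: Mᵢ = Σⱼ<ᵢ (Cⱼ − Rⱼ) → M1=0, M2=6, M3=23, M4=32
Σ MᵢCᵢ = 0·6 + 6·18 + 23·13 + 32·13 = 0 + 108 + 299 + 416 = 823
Σ Rᵢ = 0 + 1 + 4 + 5 = 10
N̂ = 823 / 10 ≈ 82.3 → 82

N ≈ 82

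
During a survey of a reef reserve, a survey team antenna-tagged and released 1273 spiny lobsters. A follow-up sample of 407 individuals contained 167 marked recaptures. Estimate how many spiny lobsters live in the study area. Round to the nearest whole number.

N ≈ 3102

If marked individuals mix randomly, R/C ≈ M/N, giving N ≈ M·C/R.
N = (1273 × 407) / 167 = 518111 / 167 ≈ 3102.46 → 3102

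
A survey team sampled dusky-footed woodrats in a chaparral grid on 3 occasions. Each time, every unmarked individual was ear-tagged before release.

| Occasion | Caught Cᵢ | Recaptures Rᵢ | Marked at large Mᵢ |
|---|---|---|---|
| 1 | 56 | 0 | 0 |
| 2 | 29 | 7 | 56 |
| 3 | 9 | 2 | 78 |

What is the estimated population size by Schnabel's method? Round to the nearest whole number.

Σ MᵢCᵢ = 0·56 + 56·29 + 78·9 = 0 + 1624 + 702 = 2326
Σ Rᵢ = 0 + 7 + 2 = 9
N̂ = 2326 / 9 ≈ 258.4 → 258

N ≈ 258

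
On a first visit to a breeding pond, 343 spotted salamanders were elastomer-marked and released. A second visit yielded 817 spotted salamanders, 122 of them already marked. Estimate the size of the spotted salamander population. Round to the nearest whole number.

N ≈ 2297

N = (343 × 817) / 122 = 280231 / 122 ≈ 2297.0 → 2297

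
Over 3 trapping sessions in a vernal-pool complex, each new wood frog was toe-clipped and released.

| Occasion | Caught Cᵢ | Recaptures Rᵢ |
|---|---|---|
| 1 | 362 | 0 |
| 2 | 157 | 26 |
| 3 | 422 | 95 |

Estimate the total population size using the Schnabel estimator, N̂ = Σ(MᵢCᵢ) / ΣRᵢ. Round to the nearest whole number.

N ≈ 2189

Marked at large before each occasion: Mᵢ = Σⱼ<ᵢ (Cⱼ − Rⱼ) → M1=0, M2=362, M3=493
Σ MᵢCᵢ = 0·362 + 362·157 + 493·422 = 0 + 56834 + 208046 = 264880
Σ Rᵢ = 0 + 26 + 95 = 121
N̂ = 264880 / 121 ≈ 2189.1 → 2189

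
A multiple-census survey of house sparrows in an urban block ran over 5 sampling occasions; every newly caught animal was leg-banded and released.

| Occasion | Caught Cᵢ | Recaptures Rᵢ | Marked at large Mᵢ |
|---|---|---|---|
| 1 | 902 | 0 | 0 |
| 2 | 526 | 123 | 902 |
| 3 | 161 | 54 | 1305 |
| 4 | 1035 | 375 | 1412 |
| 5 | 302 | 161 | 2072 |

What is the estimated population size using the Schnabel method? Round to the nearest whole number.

Σ MᵢCᵢ = 0·902 + 902·526 + 1305·161 + 1412·1035 + 2072·302 = 0 + 474452 + 210105 + 1461420 + 625744 = 2771721
Σ Rᵢ = 0 + 123 + 54 + 375 + 161 = 713
N̂ = 2771721 / 713 ≈ 3887.4 → 3887

N ≈ 3887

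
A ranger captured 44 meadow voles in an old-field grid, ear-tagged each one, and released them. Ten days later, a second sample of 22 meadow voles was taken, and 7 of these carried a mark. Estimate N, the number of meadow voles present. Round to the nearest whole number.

If marked individuals mix randomly, R/C ≈ M/N, giving N ≈ M·C/R.
N = (44 × 22) / 7 = 968 / 7 ≈ 138.3 → 138

N ≈ 138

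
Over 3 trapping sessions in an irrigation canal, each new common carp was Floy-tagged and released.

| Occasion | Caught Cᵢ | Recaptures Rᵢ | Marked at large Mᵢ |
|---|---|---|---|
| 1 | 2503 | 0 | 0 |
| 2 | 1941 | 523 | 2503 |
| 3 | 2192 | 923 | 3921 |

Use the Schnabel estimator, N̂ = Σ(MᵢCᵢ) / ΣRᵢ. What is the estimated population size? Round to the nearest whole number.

N ≈ 9304

Σ MᵢCᵢ = 0·2503 + 2503·1941 + 3921·2192 = 0 + 4858323 + 8594832 = 13453155
Σ Rᵢ = 0 + 523 + 923 = 1446
N̂ = 13453155 / 1446 ≈ 9303.7 → 9304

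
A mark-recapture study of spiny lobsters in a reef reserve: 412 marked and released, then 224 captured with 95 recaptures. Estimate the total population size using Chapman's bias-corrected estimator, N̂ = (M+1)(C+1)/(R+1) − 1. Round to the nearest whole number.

N ≈ 967

N̂ = (412+1)(224+1)/(95+1) − 1 = 413·225/96 − 1
= 92925/96 − 1 ≈ 968.0 − 1 ≈ 967.0 → 967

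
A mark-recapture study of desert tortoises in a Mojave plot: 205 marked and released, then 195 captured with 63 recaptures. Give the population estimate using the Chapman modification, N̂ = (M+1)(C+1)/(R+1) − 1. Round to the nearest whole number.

N̂ = (205+1)(195+1)/(63+1) − 1 = 206·196/64 − 1
= 40376/64 − 1 ≈ 630.9 − 1 ≈ 629.9 → 630

N ≈ 630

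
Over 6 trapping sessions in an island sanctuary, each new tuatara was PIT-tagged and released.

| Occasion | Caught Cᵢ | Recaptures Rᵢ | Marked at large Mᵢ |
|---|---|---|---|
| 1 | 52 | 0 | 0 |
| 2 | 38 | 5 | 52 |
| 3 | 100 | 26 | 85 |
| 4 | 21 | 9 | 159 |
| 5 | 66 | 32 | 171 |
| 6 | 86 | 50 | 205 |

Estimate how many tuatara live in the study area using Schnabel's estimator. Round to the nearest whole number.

N ≈ 350

Σ MᵢCᵢ = 0·52 + 52·38 + 85·100 + 159·21 + 171·66 + 205·86 = 0 + 1976 + 8500 + 3339 + 11286 + 17630 = 42731
Σ Rᵢ = 0 + 5 + 26 + 9 + 32 + 50 = 122
N̂ = 42731 / 122 ≈ 350.3 → 350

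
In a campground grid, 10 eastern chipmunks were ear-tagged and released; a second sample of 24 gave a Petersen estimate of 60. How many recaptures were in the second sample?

From N = M·C/R: R = M·C / N = 10·24 / 60 = 240 / 60 = 4.

R = 4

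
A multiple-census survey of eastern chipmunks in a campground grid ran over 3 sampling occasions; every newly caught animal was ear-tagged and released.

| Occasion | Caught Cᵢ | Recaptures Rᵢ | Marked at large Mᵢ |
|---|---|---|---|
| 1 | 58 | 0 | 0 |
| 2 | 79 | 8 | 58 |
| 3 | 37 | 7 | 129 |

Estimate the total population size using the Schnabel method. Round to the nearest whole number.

N ≈ 624

Σ MᵢCᵢ = 0·58 + 58·79 + 129·37 = 0 + 4582 + 4773 = 9355
Σ Rᵢ = 0 + 8 + 7 = 15
N̂ = 9355 / 15 ≈ 623.7 → 624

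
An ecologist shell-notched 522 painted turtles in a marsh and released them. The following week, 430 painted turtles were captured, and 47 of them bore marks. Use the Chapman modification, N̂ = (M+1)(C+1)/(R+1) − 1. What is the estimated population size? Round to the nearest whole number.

N̂ = (522+1)(430+1)/(47+1) − 1 = 523·431/48 − 1
= 225413/48 − 1 ≈ 4696.1 − 1 ≈ 4695.1 → 4695

N ≈ 4695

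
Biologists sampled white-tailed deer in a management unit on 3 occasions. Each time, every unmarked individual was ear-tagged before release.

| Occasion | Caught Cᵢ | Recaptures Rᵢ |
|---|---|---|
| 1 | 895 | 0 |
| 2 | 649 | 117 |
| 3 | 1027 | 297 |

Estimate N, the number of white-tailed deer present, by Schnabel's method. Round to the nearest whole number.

N ≈ 4943

Marked at large before each occasion: Mᵢ = Σⱼ<ᵢ (Cⱼ − Rⱼ) → M1=0, M2=895, M3=1427
Σ MᵢCᵢ = 0·895 + 895·649 + 1427·1027 = 0 + 580855 + 1465529 = 2046384
Σ Rᵢ = 0 + 117 + 297 = 414
N̂ = 2046384 / 414 ≈ 4943.0 → 4943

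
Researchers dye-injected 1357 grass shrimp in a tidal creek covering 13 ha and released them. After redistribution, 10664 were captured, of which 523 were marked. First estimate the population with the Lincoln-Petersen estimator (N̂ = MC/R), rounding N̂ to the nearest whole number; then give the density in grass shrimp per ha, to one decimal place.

density ≈ 2128.4 grass shrimp per ha

N̂ = 1357·10664/523 = 14471048/523 ≈ 27669.3 → 27669
Density = N̂ / area = 27669 / 13 ≈ 2128.38 → 2128.4 per ha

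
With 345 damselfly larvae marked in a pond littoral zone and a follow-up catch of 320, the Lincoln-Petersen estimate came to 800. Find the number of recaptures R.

From N = M·C/R: R = M·C / N = 345·320 / 800 = 110400 / 800 = 138.

R = 138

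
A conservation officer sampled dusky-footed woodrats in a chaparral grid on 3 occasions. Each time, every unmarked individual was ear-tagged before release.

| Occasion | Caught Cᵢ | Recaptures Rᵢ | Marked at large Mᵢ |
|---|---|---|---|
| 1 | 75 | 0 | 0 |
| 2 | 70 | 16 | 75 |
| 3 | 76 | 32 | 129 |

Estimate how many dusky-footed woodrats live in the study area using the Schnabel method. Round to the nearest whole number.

N ≈ 314

Σ MᵢCᵢ = 0·75 + 75·70 + 129·76 = 0 + 5250 + 9804 = 15054
Σ Rᵢ = 0 + 16 + 32 = 48
N̂ = 15054 / 48 ≈ 313.6 → 314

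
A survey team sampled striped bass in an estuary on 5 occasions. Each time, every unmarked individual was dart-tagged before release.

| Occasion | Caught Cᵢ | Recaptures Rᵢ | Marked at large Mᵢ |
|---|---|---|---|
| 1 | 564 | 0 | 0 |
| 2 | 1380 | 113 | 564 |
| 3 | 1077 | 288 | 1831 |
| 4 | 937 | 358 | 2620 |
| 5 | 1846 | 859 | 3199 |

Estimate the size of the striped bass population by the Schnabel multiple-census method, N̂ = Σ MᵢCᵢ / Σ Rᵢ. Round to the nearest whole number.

N ≈ 6867

Σ MᵢCᵢ = 0·564 + 564·1380 + 1831·1077 + 2620·937 + 3199·1846 = 0 + 778320 + 1971987 + 2454940 + 5905354 = 11110601
Σ Rᵢ = 0 + 113 + 288 + 358 + 859 = 1618
N̂ = 11110601 / 1618 ≈ 6866.9 → 6867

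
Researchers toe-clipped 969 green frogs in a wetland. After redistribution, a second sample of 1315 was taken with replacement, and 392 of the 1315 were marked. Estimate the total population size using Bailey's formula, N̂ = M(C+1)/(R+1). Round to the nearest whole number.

N̂ = 969·(1315+1)/(392+1) = 969·1316/393 = 1275204/393 ≈ 3244.8 → 3245

N ≈ 3245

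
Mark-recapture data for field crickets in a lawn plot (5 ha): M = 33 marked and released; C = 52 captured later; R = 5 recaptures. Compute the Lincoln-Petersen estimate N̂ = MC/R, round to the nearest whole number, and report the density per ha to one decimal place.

N̂ = 33·52/5 = 1716/5 ≈ 343.2 → 343
Density = N̂ / area = 343 / 5 ≈ 68.60 → 68.6 per ha

density ≈ 68.6 field crickets per ha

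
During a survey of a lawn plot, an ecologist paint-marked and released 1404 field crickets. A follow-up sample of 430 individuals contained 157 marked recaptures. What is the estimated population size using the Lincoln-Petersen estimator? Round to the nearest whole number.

Lincoln-Petersen assumes M/N = R/C, so N = M·C / R.
N = (1404 × 430) / 157 = 603720 / 157 ≈ 3845.4 → 3845

N ≈ 3845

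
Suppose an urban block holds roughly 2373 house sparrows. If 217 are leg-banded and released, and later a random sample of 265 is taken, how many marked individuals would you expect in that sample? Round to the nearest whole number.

expected recaptures ≈ 24

Expected recaptures E[R] = M·C / N.
E[R] = 217 × 265 / 2373 = 57505 / 2373 ≈ 24.2 → 24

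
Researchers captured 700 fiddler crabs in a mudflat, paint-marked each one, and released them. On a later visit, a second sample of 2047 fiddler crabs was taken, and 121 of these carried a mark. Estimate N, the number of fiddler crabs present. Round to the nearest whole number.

N ≈ 11,842

N = (700 × 2047) / 121 = 1432900 / 121 ≈ 11842.1 → 11842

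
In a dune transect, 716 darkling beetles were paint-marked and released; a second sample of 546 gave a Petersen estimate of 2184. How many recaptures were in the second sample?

From N = M·C/R: R = M·C / N = 716·546 / 2184 = 390936 / 2184 = 179.

R = 179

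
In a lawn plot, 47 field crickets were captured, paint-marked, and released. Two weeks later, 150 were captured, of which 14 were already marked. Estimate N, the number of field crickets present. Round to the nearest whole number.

If marked individuals mix randomly, R/C ≈ M/N, giving N ≈ M·C/R.
N = (47 × 150) / 14 = 7050 / 14 ≈ 503.6 → 504

N ≈ 504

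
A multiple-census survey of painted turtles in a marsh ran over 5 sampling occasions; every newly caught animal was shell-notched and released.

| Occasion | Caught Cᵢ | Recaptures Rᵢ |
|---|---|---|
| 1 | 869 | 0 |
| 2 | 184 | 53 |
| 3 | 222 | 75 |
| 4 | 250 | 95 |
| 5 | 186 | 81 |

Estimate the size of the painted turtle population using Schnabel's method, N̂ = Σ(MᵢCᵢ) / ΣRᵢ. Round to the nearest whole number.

N ≈ 2996

Marked at large before each occasion: Mᵢ = Σⱼ<ᵢ (Cⱼ − Rⱼ) → M1=0, M2=869, M3=1000, M4=1147, M5=1302
Σ MᵢCᵢ = 0·869 + 869·184 + 1000·222 + 1147·250 + 1302·186 = 0 + 159896 + 222000 + 286750 + 242172 = 910818
Σ Rᵢ = 0 + 53 + 75 + 95 + 81 = 304
N̂ = 910818 / 304 ≈ 2996.1 → 2996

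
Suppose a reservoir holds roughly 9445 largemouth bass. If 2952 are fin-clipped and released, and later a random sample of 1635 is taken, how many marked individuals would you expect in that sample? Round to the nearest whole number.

Expected recaptures E[R] = M·C / N.
E[R] = 2952 × 1635 / 9445 = 4826520 / 9445 ≈ 511.0 → 511

expected recaptures ≈ 511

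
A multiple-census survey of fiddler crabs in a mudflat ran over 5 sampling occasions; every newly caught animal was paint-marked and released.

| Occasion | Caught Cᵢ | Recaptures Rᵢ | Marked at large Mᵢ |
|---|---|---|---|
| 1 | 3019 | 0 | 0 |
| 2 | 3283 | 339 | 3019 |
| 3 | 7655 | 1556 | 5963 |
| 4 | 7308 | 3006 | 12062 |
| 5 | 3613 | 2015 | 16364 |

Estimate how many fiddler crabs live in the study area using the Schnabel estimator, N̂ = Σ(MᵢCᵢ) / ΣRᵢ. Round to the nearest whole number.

Σ MᵢCᵢ = 0·3019 + 3019·3283 + 5963·7655 + 12062·7308 + 16364·3613 = 0 + 9911377 + 45646765 + 88149096 + 59123132 = 202830370
Σ Rᵢ = 0 + 339 + 1556 + 3006 + 2015 = 6916
N̂ = 202830370 / 6916 ≈ 29327.7 → 29328

N ≈ 29,328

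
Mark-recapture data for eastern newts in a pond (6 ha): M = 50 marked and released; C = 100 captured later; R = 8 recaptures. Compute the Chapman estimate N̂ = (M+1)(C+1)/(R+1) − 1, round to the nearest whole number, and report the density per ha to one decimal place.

N̂ = 51·101/9 − 1 = 5151/9 − 1 ≈ 571.3 → 571
Density = N̂ / area = 571 / 6 ≈ 95.17 → 95.2 per ha

density ≈ 95.2 eastern newts per ha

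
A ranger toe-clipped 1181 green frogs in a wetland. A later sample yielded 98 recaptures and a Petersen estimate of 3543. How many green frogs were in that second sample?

From N = M·C/R: C = N·R / M = 3543·98 / 1181 = 347214 / 1181 = 294.

C = 294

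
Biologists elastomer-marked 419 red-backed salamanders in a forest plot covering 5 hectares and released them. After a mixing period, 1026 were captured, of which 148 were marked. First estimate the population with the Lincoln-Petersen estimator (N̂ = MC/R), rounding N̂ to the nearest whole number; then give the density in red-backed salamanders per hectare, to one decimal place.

N̂ = 419·1026/148 = 429894/148 ≈ 2904.7 → 2905
Density = N̂ / area = 2905 / 5 = 581.0 per hectare

density ≈ 581.0 red-backed salamanders per hectare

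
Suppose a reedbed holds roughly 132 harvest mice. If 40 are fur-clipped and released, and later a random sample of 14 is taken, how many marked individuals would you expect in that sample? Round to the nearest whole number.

expected recaptures ≈ 4

Expected recaptures E[R] = M·C / N.
E[R] = 40 × 14 / 132 = 560 / 132 ≈ 4.2 → 4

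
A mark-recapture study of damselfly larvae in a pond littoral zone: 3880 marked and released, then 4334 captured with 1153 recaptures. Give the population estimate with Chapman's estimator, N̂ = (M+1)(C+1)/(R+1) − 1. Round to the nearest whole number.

N ≈ 14,578

N̂ = (3880+1)(4334+1)/(1153+1) − 1 = 3881·4335/1154 − 1
= 16824135/1154 − 1 ≈ 14579.0 − 1 ≈ 14578.0 → 14578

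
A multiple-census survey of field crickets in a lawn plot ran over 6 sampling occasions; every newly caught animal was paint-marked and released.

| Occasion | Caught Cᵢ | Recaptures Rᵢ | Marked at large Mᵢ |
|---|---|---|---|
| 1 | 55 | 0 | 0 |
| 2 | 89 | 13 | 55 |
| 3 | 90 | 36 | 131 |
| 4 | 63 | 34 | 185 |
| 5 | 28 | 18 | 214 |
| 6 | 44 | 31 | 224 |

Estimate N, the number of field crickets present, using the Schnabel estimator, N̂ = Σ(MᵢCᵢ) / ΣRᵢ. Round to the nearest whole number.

Σ MᵢCᵢ = 0·55 + 55·89 + 131·90 + 185·63 + 214·28 + 224·44 = 0 + 4895 + 11790 + 11655 + 5992 + 9856 = 44188
Σ Rᵢ = 0 + 13 + 36 + 34 + 18 + 31 = 132
N̂ = 44188 / 132 ≈ 334.8 → 335

N ≈ 335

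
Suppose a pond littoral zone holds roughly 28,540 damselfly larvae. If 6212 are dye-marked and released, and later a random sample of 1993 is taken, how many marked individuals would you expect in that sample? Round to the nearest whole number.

The marked fraction of the population is 6212/28540, so in a sample of 1993 expect C·(M/N) marked.
E[R] = 6212 × 1993 / 28540 = 12380516 / 28540 ≈ 433.8 → 434

expected recaptures ≈ 434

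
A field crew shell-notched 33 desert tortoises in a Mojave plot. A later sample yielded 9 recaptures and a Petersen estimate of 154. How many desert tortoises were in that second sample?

C = 42

From N = M·C/R: C = N·R / M = 154·9 / 33 = 1386 / 33 = 42.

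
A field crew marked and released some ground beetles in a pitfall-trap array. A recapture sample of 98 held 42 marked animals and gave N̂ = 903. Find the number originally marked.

From N = M·C/R: M = N·R / C = 903·42 / 98 = 37926 / 98 = 387.

M = 387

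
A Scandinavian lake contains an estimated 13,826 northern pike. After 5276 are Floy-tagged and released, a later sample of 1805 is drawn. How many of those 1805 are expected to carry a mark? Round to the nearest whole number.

The marked fraction of the population is 5276/13826, so in a sample of 1805 expect C·(M/N) marked.
E[R] = 5276 × 1805 / 13826 = 9523180 / 13826 ≈ 688.8 → 689

expected recaptures ≈ 689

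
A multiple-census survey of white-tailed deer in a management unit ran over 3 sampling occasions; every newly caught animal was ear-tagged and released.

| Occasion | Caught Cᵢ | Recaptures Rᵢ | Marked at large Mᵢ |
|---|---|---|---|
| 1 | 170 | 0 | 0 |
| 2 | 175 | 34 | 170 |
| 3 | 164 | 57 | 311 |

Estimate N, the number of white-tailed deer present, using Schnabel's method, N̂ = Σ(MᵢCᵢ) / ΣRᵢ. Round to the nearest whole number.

Σ MᵢCᵢ = 0·170 + 170·175 + 311·164 = 0 + 29750 + 51004 = 80754
Σ Rᵢ = 0 + 34 + 57 = 91
N̂ = 80754 / 91 ≈ 887.4 → 887

N ≈ 887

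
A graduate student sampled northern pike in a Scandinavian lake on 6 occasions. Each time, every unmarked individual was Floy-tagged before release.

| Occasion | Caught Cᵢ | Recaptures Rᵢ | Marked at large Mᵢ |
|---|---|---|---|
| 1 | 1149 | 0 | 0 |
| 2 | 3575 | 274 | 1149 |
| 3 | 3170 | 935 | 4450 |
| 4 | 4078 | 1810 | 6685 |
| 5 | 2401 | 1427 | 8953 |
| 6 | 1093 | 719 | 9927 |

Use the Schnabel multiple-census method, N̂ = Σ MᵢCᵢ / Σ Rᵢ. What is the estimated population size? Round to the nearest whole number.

Σ MᵢCᵢ = 0·1149 + 1149·3575 + 4450·3170 + 6685·4078 + 8953·2401 + 9927·1093 = 0 + 4107675 + 14106500 + 27261430 + 21496153 + 10850211 = 77821969
Σ Rᵢ = 0 + 274 + 935 + 1810 + 1427 + 719 = 5165
N̂ = 77821969 / 5165 ≈ 15067.2 → 15067

N ≈ 15,067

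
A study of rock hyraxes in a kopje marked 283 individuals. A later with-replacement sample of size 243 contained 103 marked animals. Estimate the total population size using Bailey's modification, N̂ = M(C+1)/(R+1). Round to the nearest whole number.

N̂ = 283·(243+1)/(103+1) = 283·244/104 = 69052/104 ≈ 664.0 → 664

N ≈ 664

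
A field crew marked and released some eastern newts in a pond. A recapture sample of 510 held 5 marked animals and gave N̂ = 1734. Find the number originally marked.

M = 17

From N = M·C/R: M = N·R / C = 1734·5 / 510 = 8670 / 510 = 17.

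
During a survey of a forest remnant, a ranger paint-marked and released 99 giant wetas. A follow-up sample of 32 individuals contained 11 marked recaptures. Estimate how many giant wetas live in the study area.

N = (99 × 32) / 11 = 3168 / 11 = 288

N = 288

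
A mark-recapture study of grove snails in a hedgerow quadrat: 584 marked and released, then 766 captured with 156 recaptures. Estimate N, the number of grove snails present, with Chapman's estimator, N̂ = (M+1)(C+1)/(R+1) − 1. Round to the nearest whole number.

N ≈ 2857

N̂ = (584+1)(766+1)/(156+1) − 1 = 585·767/157 − 1
= 448695/157 − 1 ≈ 2857.9 − 1 ≈ 2856.9 → 2857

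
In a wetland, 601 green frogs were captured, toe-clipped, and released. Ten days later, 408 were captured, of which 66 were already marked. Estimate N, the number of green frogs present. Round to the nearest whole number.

N = (601 × 408) / 66 = 245208 / 66 ≈ 3715.3 → 3715

N ≈ 3715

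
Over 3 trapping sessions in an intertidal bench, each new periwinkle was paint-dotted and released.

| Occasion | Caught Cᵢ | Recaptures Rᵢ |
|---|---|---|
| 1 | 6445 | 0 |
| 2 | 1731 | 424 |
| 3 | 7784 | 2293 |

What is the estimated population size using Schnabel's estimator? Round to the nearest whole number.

N ≈ 26,315

Marked at large before each occasion: Mᵢ = Σⱼ<ᵢ (Cⱼ − Rⱼ) → M1=0, M2=6445, M3=7752
Σ MᵢCᵢ = 0·6445 + 6445·1731 + 7752·7784 = 0 + 11156295 + 60341568 = 71497863
Σ Rᵢ = 0 + 424 + 2293 = 2717
N̂ = 71497863 / 2717 ≈ 26315.0 → 26315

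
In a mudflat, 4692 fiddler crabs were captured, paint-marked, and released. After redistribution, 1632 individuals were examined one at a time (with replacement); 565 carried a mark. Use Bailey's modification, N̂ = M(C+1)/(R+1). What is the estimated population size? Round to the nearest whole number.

N ≈ 13,537

N̂ = 4692·(1632+1)/(565+1) = 4692·1633/566 = 7662036/566 ≈ 13537.2 → 13537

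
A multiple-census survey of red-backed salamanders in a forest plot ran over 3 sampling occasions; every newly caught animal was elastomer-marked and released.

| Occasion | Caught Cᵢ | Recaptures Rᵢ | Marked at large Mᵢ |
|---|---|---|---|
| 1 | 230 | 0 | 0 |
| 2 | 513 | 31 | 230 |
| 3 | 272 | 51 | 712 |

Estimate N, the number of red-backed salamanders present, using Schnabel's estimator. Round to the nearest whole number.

N ≈ 3801

Σ MᵢCᵢ = 0·230 + 230·513 + 712·272 = 0 + 117990 + 193664 = 311654
Σ Rᵢ = 0 + 31 + 51 = 82
N̂ = 311654 / 82 ≈ 3800.7 → 3801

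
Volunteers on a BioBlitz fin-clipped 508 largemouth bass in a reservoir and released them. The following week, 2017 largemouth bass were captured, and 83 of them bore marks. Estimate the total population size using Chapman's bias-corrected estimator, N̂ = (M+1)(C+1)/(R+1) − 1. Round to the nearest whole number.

N ≈ 12,227

N̂ = (508+1)(2017+1)/(83+1) − 1 = 509·2018/84 − 1
= 1027162/84 − 1 ≈ 12228.1 − 1 ≈ 12227.1 → 12227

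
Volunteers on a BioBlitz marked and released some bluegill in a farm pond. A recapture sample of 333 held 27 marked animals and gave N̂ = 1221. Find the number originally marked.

M = 99

From N = M·C/R: M = N·R / C = 1221·27 / 333 = 32967 / 333 = 99.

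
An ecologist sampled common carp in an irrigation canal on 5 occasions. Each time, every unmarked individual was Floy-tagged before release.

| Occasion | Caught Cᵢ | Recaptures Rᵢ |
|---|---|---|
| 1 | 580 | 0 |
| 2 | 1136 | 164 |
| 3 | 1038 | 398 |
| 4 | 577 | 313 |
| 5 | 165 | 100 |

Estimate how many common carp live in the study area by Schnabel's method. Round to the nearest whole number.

Marked at large before each occasion: Mᵢ = Σⱼ<ᵢ (Cⱼ − Rⱼ) → M1=0, M2=580, M3=1552, M4=2192, M5=2456
Σ MᵢCᵢ = 0·580 + 580·1136 + 1552·1038 + 2192·577 + 2456·165 = 0 + 658880 + 1610976 + 1264784 + 405240 = 3939880
Σ Rᵢ = 0 + 164 + 398 + 313 + 100 = 975
N̂ = 3939880 / 975 ≈ 4040.9 → 4041

N ≈ 4041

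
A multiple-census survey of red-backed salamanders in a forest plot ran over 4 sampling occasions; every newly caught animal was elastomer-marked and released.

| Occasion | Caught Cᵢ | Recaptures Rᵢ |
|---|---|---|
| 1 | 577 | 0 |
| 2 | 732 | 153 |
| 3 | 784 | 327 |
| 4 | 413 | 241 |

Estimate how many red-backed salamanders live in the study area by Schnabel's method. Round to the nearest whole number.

N ≈ 2767

Marked at large before each occasion: Mᵢ = Σⱼ<ᵢ (Cⱼ − Rⱼ) → M1=0, M2=577, M3=1156, M4=1613
Σ MᵢCᵢ = 0·577 + 577·732 + 1156·784 + 1613·413 = 0 + 422364 + 906304 + 666169 = 1994837
Σ Rᵢ = 0 + 153 + 327 + 241 = 721
N̂ = 1994837 / 721 ≈ 2766.8 → 2767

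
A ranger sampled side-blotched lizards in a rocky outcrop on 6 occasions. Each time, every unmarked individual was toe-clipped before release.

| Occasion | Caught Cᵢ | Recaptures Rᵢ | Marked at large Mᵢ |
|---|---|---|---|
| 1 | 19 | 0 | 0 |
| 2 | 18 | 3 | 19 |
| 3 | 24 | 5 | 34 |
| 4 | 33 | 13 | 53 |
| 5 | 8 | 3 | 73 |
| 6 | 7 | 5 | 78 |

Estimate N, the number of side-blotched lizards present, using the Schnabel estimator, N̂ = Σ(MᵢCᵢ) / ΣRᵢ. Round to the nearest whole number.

N ≈ 139

Σ MᵢCᵢ = 0·19 + 19·18 + 34·24 + 53·33 + 73·8 + 78·7 = 0 + 342 + 816 + 1749 + 584 + 546 = 4037
Σ Rᵢ = 0 + 3 + 5 + 13 + 3 + 5 = 29
N̂ = 4037 / 29 ≈ 139.2 → 139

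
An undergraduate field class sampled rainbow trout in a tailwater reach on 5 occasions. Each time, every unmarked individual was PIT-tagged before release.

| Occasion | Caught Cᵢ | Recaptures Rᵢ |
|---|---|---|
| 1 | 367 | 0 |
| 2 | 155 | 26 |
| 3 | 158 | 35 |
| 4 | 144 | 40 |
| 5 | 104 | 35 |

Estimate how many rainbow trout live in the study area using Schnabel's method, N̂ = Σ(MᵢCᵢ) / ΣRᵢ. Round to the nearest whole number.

N ≈ 2203

Marked at large before each occasion: Mᵢ = Σⱼ<ᵢ (Cⱼ − Rⱼ) → M1=0, M2=367, M3=496, M4=619, M5=723
Σ MᵢCᵢ = 0·367 + 367·155 + 496·158 + 619·144 + 723·104 = 0 + 56885 + 78368 + 89136 + 75192 = 299581
Σ Rᵢ = 0 + 26 + 35 + 40 + 35 = 136
N̂ = 299581 / 136 ≈ 2202.8 → 2203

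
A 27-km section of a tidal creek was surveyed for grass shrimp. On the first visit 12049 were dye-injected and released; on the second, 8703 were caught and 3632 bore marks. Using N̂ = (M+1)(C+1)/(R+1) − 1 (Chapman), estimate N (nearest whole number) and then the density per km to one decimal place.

density ≈ 1069.2 grass shrimp per km

N̂ = 12050·8704/3633 − 1 = 104883200/3633 − 1 ≈ 28868.6 → 28869
Density = N̂ / area = 28869 / 27 ≈ 1069.22 → 1069.2 per km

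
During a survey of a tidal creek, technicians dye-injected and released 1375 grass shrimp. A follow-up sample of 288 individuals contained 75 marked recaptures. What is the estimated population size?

If marked individuals mix randomly, R/C ≈ M/N, giving N ≈ M·C/R.
N = (1375 × 288) / 75 = 396000 / 75 = 5280

N = 5280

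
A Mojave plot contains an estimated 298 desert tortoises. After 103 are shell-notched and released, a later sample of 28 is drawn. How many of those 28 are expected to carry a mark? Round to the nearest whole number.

expected recaptures ≈ 10

The marked fraction of the population is 103/298, so in a sample of 28 expect C·(M/N) marked.
E[R] = 103 × 28 / 298 = 2884 / 298 ≈ 9.7 → 10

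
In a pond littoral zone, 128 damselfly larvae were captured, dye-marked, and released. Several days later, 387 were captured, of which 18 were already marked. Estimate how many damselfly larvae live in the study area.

N = (128 × 387) / 18 = 49536 / 18 = 2752

N = 2752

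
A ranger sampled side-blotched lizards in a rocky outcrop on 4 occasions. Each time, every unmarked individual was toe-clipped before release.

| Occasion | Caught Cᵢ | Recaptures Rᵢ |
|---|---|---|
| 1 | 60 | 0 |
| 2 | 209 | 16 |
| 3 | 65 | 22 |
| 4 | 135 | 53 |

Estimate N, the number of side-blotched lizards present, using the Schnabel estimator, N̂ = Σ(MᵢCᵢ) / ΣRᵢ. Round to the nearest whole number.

N ≈ 758

Marked at large before each occasion: Mᵢ = Σⱼ<ᵢ (Cⱼ − Rⱼ) → M1=0, M2=60, M3=253, M4=296
Σ MᵢCᵢ = 0·60 + 60·209 + 253·65 + 296·135 = 0 + 12540 + 16445 + 39960 = 68945
Σ Rᵢ = 0 + 16 + 22 + 53 = 91
N̂ = 68945 / 91 ≈ 757.6 → 758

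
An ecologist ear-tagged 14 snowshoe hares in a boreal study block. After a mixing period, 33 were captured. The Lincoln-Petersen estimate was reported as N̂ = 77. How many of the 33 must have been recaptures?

From N = M·C/R: R = M·C / N = 14·33 / 77 = 462 / 77 = 6.

R = 6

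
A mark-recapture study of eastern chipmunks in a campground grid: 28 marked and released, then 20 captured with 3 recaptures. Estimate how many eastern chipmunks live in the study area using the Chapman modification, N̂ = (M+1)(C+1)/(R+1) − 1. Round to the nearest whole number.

N̂ = (28+1)(20+1)/(3+1) − 1 = 29·21/4 − 1
= 609/4 − 1 ≈ 152.2 − 1 ≈ 151.2 → 151

N ≈ 151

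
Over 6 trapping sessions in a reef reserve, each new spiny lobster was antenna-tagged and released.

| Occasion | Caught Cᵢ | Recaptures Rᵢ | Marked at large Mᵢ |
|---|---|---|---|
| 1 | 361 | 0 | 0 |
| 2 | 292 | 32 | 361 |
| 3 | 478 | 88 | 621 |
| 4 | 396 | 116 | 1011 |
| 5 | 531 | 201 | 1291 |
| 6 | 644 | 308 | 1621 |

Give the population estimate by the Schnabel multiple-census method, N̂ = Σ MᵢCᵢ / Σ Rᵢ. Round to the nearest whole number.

N ≈ 3399

Σ MᵢCᵢ = 0·361 + 361·292 + 621·478 + 1011·396 + 1291·531 + 1621·644 = 0 + 105412 + 296838 + 400356 + 685521 + 1043924 = 2532051
Σ Rᵢ = 0 + 32 + 88 + 116 + 201 + 308 = 745
N̂ = 2532051 / 745 ≈ 3398.7 → 3399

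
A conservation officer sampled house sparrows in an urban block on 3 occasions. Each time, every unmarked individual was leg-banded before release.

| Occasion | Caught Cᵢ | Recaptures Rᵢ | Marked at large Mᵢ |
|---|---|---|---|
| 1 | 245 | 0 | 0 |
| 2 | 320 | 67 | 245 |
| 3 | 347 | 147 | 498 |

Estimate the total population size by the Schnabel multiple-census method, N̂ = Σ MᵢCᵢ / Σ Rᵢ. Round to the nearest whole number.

Σ MᵢCᵢ = 0·245 + 245·320 + 498·347 = 0 + 78400 + 172806 = 251206
Σ Rᵢ = 0 + 67 + 147 = 214
N̂ = 251206 / 214 ≈ 1173.9 → 1174

N ≈ 1174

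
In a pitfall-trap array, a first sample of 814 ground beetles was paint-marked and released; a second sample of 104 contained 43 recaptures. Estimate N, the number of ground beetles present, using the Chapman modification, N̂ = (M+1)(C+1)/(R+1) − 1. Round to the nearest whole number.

N̂ = (814+1)(104+1)/(43+1) − 1 = 815·105/44 − 1
= 85575/44 − 1 ≈ 1944.9 − 1 ≈ 1943.9 → 1944

N ≈ 1944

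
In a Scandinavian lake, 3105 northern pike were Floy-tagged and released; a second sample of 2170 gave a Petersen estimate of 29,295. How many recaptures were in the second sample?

From N = M·C/R: R = M·C / N = 3105·2170 / 29295 = 6737850 / 29295 = 230.

R = 230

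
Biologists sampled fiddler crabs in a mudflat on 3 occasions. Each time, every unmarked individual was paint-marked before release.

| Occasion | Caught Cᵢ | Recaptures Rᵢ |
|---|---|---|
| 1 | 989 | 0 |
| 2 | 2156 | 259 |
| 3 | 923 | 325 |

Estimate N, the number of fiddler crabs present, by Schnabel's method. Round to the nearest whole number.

Marked at large before each occasion: Mᵢ = Σⱼ<ᵢ (Cⱼ − Rⱼ) → M1=0, M2=989, M3=2886
Σ MᵢCᵢ = 0·989 + 989·2156 + 2886·923 = 0 + 2132284 + 2663778 = 4796062
Σ Rᵢ = 0 + 259 + 325 = 584
N̂ = 4796062 / 584 ≈ 8212.4 → 8212

N ≈ 8212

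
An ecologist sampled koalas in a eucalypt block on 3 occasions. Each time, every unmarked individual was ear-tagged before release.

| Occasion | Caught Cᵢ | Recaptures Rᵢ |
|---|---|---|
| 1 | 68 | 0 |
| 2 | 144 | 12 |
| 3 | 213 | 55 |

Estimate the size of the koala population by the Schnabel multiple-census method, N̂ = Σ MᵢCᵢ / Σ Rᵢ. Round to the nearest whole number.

N ≈ 782

Marked at large before each occasion: Mᵢ = Σⱼ<ᵢ (Cⱼ − Rⱼ) → M1=0, M2=68, M3=200
Σ MᵢCᵢ = 0·68 + 68·144 + 200·213 = 0 + 9792 + 42600 = 52392
Σ Rᵢ = 0 + 12 + 55 = 67
N̂ = 52392 / 67 ≈ 782.0 → 782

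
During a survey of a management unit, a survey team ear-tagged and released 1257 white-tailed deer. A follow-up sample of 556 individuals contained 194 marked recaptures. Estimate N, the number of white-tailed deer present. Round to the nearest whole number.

N ≈ 3603

If marked individuals mix randomly, R/C ≈ M/N, giving N ≈ M·C/R.
N = (1257 × 556) / 194 = 698892 / 194 ≈ 3602.5 → 3603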